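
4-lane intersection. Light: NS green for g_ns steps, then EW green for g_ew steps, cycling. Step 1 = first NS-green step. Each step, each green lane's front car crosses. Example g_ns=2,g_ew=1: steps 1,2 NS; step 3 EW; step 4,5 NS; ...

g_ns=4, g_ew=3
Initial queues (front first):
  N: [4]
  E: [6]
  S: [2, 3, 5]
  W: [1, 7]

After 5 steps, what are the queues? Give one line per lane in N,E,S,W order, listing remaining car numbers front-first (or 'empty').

Step 1 [NS]: N:car4-GO,E:wait,S:car2-GO,W:wait | queues: N=0 E=1 S=2 W=2
Step 2 [NS]: N:empty,E:wait,S:car3-GO,W:wait | queues: N=0 E=1 S=1 W=2
Step 3 [NS]: N:empty,E:wait,S:car5-GO,W:wait | queues: N=0 E=1 S=0 W=2
Step 4 [NS]: N:empty,E:wait,S:empty,W:wait | queues: N=0 E=1 S=0 W=2
Step 5 [EW]: N:wait,E:car6-GO,S:wait,W:car1-GO | queues: N=0 E=0 S=0 W=1

N: empty
E: empty
S: empty
W: 7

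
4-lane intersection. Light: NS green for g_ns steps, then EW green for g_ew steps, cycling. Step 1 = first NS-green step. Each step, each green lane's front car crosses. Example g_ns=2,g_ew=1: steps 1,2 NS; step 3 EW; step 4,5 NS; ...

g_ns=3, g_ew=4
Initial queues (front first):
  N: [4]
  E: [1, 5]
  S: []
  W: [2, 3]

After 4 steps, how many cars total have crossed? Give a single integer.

Step 1 [NS]: N:car4-GO,E:wait,S:empty,W:wait | queues: N=0 E=2 S=0 W=2
Step 2 [NS]: N:empty,E:wait,S:empty,W:wait | queues: N=0 E=2 S=0 W=2
Step 3 [NS]: N:empty,E:wait,S:empty,W:wait | queues: N=0 E=2 S=0 W=2
Step 4 [EW]: N:wait,E:car1-GO,S:wait,W:car2-GO | queues: N=0 E=1 S=0 W=1
Cars crossed by step 4: 3

Answer: 3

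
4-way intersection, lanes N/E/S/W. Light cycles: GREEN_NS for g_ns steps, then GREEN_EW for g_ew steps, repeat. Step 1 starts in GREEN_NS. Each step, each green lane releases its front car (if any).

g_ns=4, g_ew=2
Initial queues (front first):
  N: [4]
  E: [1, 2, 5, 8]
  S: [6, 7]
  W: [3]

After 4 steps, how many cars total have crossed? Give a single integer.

Answer: 3

Derivation:
Step 1 [NS]: N:car4-GO,E:wait,S:car6-GO,W:wait | queues: N=0 E=4 S=1 W=1
Step 2 [NS]: N:empty,E:wait,S:car7-GO,W:wait | queues: N=0 E=4 S=0 W=1
Step 3 [NS]: N:empty,E:wait,S:empty,W:wait | queues: N=0 E=4 S=0 W=1
Step 4 [NS]: N:empty,E:wait,S:empty,W:wait | queues: N=0 E=4 S=0 W=1
Cars crossed by step 4: 3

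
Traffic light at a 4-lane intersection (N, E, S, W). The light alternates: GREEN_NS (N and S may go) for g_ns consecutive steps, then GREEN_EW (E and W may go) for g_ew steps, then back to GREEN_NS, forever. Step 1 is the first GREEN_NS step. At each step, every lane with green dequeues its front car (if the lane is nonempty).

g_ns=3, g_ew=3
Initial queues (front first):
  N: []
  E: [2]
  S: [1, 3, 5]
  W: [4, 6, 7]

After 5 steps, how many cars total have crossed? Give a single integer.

Answer: 6

Derivation:
Step 1 [NS]: N:empty,E:wait,S:car1-GO,W:wait | queues: N=0 E=1 S=2 W=3
Step 2 [NS]: N:empty,E:wait,S:car3-GO,W:wait | queues: N=0 E=1 S=1 W=3
Step 3 [NS]: N:empty,E:wait,S:car5-GO,W:wait | queues: N=0 E=1 S=0 W=3
Step 4 [EW]: N:wait,E:car2-GO,S:wait,W:car4-GO | queues: N=0 E=0 S=0 W=2
Step 5 [EW]: N:wait,E:empty,S:wait,W:car6-GO | queues: N=0 E=0 S=0 W=1
Cars crossed by step 5: 6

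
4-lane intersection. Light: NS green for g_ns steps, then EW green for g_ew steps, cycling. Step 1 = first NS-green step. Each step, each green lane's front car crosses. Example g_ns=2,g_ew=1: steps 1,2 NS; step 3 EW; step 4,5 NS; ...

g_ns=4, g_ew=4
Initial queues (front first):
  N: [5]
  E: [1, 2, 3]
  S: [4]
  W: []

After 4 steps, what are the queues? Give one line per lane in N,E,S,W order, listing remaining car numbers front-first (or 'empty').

Step 1 [NS]: N:car5-GO,E:wait,S:car4-GO,W:wait | queues: N=0 E=3 S=0 W=0
Step 2 [NS]: N:empty,E:wait,S:empty,W:wait | queues: N=0 E=3 S=0 W=0
Step 3 [NS]: N:empty,E:wait,S:empty,W:wait | queues: N=0 E=3 S=0 W=0
Step 4 [NS]: N:empty,E:wait,S:empty,W:wait | queues: N=0 E=3 S=0 W=0

N: empty
E: 1 2 3
S: empty
W: empty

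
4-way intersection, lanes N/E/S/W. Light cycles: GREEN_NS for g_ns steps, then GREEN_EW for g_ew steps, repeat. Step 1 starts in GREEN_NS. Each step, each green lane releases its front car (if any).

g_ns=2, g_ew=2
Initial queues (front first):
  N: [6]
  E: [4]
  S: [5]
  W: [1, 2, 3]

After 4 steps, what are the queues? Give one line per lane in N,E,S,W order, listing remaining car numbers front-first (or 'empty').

Step 1 [NS]: N:car6-GO,E:wait,S:car5-GO,W:wait | queues: N=0 E=1 S=0 W=3
Step 2 [NS]: N:empty,E:wait,S:empty,W:wait | queues: N=0 E=1 S=0 W=3
Step 3 [EW]: N:wait,E:car4-GO,S:wait,W:car1-GO | queues: N=0 E=0 S=0 W=2
Step 4 [EW]: N:wait,E:empty,S:wait,W:car2-GO | queues: N=0 E=0 S=0 W=1

N: empty
E: empty
S: empty
W: 3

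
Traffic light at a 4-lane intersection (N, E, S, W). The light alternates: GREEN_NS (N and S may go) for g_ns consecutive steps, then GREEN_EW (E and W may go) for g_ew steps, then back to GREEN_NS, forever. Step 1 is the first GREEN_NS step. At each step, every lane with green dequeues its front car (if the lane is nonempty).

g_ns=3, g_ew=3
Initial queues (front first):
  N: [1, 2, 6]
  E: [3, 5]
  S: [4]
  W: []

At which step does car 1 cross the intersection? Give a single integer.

Step 1 [NS]: N:car1-GO,E:wait,S:car4-GO,W:wait | queues: N=2 E=2 S=0 W=0
Step 2 [NS]: N:car2-GO,E:wait,S:empty,W:wait | queues: N=1 E=2 S=0 W=0
Step 3 [NS]: N:car6-GO,E:wait,S:empty,W:wait | queues: N=0 E=2 S=0 W=0
Step 4 [EW]: N:wait,E:car3-GO,S:wait,W:empty | queues: N=0 E=1 S=0 W=0
Step 5 [EW]: N:wait,E:car5-GO,S:wait,W:empty | queues: N=0 E=0 S=0 W=0
Car 1 crosses at step 1

1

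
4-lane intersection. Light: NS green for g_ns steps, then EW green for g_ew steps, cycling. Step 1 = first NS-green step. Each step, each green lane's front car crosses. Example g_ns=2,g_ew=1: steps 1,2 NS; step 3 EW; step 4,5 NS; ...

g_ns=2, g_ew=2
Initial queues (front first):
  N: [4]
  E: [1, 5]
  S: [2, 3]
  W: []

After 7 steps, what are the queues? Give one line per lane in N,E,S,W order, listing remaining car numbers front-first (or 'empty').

Step 1 [NS]: N:car4-GO,E:wait,S:car2-GO,W:wait | queues: N=0 E=2 S=1 W=0
Step 2 [NS]: N:empty,E:wait,S:car3-GO,W:wait | queues: N=0 E=2 S=0 W=0
Step 3 [EW]: N:wait,E:car1-GO,S:wait,W:empty | queues: N=0 E=1 S=0 W=0
Step 4 [EW]: N:wait,E:car5-GO,S:wait,W:empty | queues: N=0 E=0 S=0 W=0

N: empty
E: empty
S: empty
W: empty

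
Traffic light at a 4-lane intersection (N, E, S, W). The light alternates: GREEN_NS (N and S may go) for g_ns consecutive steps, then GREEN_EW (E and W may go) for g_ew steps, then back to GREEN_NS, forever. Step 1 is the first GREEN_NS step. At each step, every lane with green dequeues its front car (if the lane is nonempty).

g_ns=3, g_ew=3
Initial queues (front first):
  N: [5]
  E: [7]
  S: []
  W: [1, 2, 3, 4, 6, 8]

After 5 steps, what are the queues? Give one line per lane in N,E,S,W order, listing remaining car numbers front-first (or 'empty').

Step 1 [NS]: N:car5-GO,E:wait,S:empty,W:wait | queues: N=0 E=1 S=0 W=6
Step 2 [NS]: N:empty,E:wait,S:empty,W:wait | queues: N=0 E=1 S=0 W=6
Step 3 [NS]: N:empty,E:wait,S:empty,W:wait | queues: N=0 E=1 S=0 W=6
Step 4 [EW]: N:wait,E:car7-GO,S:wait,W:car1-GO | queues: N=0 E=0 S=0 W=5
Step 5 [EW]: N:wait,E:empty,S:wait,W:car2-GO | queues: N=0 E=0 S=0 W=4

N: empty
E: empty
S: empty
W: 3 4 6 8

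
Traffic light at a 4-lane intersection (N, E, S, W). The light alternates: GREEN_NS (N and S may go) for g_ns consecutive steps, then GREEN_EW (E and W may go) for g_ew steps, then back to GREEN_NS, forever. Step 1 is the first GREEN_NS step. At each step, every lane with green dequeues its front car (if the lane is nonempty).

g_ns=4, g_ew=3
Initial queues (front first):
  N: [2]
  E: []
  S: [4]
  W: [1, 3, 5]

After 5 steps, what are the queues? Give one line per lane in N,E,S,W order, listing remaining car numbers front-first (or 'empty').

Step 1 [NS]: N:car2-GO,E:wait,S:car4-GO,W:wait | queues: N=0 E=0 S=0 W=3
Step 2 [NS]: N:empty,E:wait,S:empty,W:wait | queues: N=0 E=0 S=0 W=3
Step 3 [NS]: N:empty,E:wait,S:empty,W:wait | queues: N=0 E=0 S=0 W=3
Step 4 [NS]: N:empty,E:wait,S:empty,W:wait | queues: N=0 E=0 S=0 W=3
Step 5 [EW]: N:wait,E:empty,S:wait,W:car1-GO | queues: N=0 E=0 S=0 W=2

N: empty
E: empty
S: empty
W: 3 5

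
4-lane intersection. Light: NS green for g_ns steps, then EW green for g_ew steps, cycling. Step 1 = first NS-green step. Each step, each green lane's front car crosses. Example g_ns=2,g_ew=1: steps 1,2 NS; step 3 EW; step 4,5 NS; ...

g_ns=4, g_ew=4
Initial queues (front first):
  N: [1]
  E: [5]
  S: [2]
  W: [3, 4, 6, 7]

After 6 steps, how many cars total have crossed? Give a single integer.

Answer: 5

Derivation:
Step 1 [NS]: N:car1-GO,E:wait,S:car2-GO,W:wait | queues: N=0 E=1 S=0 W=4
Step 2 [NS]: N:empty,E:wait,S:empty,W:wait | queues: N=0 E=1 S=0 W=4
Step 3 [NS]: N:empty,E:wait,S:empty,W:wait | queues: N=0 E=1 S=0 W=4
Step 4 [NS]: N:empty,E:wait,S:empty,W:wait | queues: N=0 E=1 S=0 W=4
Step 5 [EW]: N:wait,E:car5-GO,S:wait,W:car3-GO | queues: N=0 E=0 S=0 W=3
Step 6 [EW]: N:wait,E:empty,S:wait,W:car4-GO | queues: N=0 E=0 S=0 W=2
Cars crossed by step 6: 5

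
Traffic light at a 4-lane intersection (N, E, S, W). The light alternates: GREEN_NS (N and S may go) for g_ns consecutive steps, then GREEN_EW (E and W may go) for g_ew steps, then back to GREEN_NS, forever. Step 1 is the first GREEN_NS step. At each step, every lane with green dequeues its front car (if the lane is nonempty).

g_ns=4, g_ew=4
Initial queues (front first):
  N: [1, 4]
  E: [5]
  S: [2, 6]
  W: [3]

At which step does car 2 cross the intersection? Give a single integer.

Step 1 [NS]: N:car1-GO,E:wait,S:car2-GO,W:wait | queues: N=1 E=1 S=1 W=1
Step 2 [NS]: N:car4-GO,E:wait,S:car6-GO,W:wait | queues: N=0 E=1 S=0 W=1
Step 3 [NS]: N:empty,E:wait,S:empty,W:wait | queues: N=0 E=1 S=0 W=1
Step 4 [NS]: N:empty,E:wait,S:empty,W:wait | queues: N=0 E=1 S=0 W=1
Step 5 [EW]: N:wait,E:car5-GO,S:wait,W:car3-GO | queues: N=0 E=0 S=0 W=0
Car 2 crosses at step 1

1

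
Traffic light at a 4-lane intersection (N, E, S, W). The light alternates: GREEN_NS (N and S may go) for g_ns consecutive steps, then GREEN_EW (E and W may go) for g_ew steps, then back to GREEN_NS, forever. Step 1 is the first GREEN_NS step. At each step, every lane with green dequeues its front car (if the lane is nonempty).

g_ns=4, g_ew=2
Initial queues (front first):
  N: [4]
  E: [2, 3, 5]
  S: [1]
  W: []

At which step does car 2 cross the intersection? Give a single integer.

Step 1 [NS]: N:car4-GO,E:wait,S:car1-GO,W:wait | queues: N=0 E=3 S=0 W=0
Step 2 [NS]: N:empty,E:wait,S:empty,W:wait | queues: N=0 E=3 S=0 W=0
Step 3 [NS]: N:empty,E:wait,S:empty,W:wait | queues: N=0 E=3 S=0 W=0
Step 4 [NS]: N:empty,E:wait,S:empty,W:wait | queues: N=0 E=3 S=0 W=0
Step 5 [EW]: N:wait,E:car2-GO,S:wait,W:empty | queues: N=0 E=2 S=0 W=0
Step 6 [EW]: N:wait,E:car3-GO,S:wait,W:empty | queues: N=0 E=1 S=0 W=0
Step 7 [NS]: N:empty,E:wait,S:empty,W:wait | queues: N=0 E=1 S=0 W=0
Step 8 [NS]: N:empty,E:wait,S:empty,W:wait | queues: N=0 E=1 S=0 W=0
Step 9 [NS]: N:empty,E:wait,S:empty,W:wait | queues: N=0 E=1 S=0 W=0
Step 10 [NS]: N:empty,E:wait,S:empty,W:wait | queues: N=0 E=1 S=0 W=0
Step 11 [EW]: N:wait,E:car5-GO,S:wait,W:empty | queues: N=0 E=0 S=0 W=0
Car 2 crosses at step 5

5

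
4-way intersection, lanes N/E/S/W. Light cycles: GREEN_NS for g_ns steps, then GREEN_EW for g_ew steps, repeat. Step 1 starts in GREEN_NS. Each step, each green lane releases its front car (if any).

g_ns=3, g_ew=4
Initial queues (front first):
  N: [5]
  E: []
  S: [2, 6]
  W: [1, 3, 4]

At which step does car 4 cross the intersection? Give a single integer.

Step 1 [NS]: N:car5-GO,E:wait,S:car2-GO,W:wait | queues: N=0 E=0 S=1 W=3
Step 2 [NS]: N:empty,E:wait,S:car6-GO,W:wait | queues: N=0 E=0 S=0 W=3
Step 3 [NS]: N:empty,E:wait,S:empty,W:wait | queues: N=0 E=0 S=0 W=3
Step 4 [EW]: N:wait,E:empty,S:wait,W:car1-GO | queues: N=0 E=0 S=0 W=2
Step 5 [EW]: N:wait,E:empty,S:wait,W:car3-GO | queues: N=0 E=0 S=0 W=1
Step 6 [EW]: N:wait,E:empty,S:wait,W:car4-GO | queues: N=0 E=0 S=0 W=0
Car 4 crosses at step 6

6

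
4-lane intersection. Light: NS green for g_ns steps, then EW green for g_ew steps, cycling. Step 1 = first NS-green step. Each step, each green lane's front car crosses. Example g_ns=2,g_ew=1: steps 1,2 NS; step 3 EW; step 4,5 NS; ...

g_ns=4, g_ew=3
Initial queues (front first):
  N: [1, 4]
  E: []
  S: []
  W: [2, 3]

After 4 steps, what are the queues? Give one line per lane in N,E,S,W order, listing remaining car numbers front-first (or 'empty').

Step 1 [NS]: N:car1-GO,E:wait,S:empty,W:wait | queues: N=1 E=0 S=0 W=2
Step 2 [NS]: N:car4-GO,E:wait,S:empty,W:wait | queues: N=0 E=0 S=0 W=2
Step 3 [NS]: N:empty,E:wait,S:empty,W:wait | queues: N=0 E=0 S=0 W=2
Step 4 [NS]: N:empty,E:wait,S:empty,W:wait | queues: N=0 E=0 S=0 W=2

N: empty
E: empty
S: empty
W: 2 3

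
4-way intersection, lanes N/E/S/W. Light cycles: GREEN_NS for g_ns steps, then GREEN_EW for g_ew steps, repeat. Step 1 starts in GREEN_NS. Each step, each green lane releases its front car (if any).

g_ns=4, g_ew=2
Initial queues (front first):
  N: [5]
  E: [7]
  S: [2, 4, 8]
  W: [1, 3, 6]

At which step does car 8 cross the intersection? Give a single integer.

Step 1 [NS]: N:car5-GO,E:wait,S:car2-GO,W:wait | queues: N=0 E=1 S=2 W=3
Step 2 [NS]: N:empty,E:wait,S:car4-GO,W:wait | queues: N=0 E=1 S=1 W=3
Step 3 [NS]: N:empty,E:wait,S:car8-GO,W:wait | queues: N=0 E=1 S=0 W=3
Step 4 [NS]: N:empty,E:wait,S:empty,W:wait | queues: N=0 E=1 S=0 W=3
Step 5 [EW]: N:wait,E:car7-GO,S:wait,W:car1-GO | queues: N=0 E=0 S=0 W=2
Step 6 [EW]: N:wait,E:empty,S:wait,W:car3-GO | queues: N=0 E=0 S=0 W=1
Step 7 [NS]: N:empty,E:wait,S:empty,W:wait | queues: N=0 E=0 S=0 W=1
Step 8 [NS]: N:empty,E:wait,S:empty,W:wait | queues: N=0 E=0 S=0 W=1
Step 9 [NS]: N:empty,E:wait,S:empty,W:wait | queues: N=0 E=0 S=0 W=1
Step 10 [NS]: N:empty,E:wait,S:empty,W:wait | queues: N=0 E=0 S=0 W=1
Step 11 [EW]: N:wait,E:empty,S:wait,W:car6-GO | queues: N=0 E=0 S=0 W=0
Car 8 crosses at step 3

3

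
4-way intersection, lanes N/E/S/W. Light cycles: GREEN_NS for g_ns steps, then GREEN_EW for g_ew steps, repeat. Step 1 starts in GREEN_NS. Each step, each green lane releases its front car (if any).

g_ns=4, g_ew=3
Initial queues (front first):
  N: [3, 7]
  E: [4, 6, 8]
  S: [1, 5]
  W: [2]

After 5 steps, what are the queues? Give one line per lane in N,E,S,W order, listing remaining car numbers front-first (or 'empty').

Step 1 [NS]: N:car3-GO,E:wait,S:car1-GO,W:wait | queues: N=1 E=3 S=1 W=1
Step 2 [NS]: N:car7-GO,E:wait,S:car5-GO,W:wait | queues: N=0 E=3 S=0 W=1
Step 3 [NS]: N:empty,E:wait,S:empty,W:wait | queues: N=0 E=3 S=0 W=1
Step 4 [NS]: N:empty,E:wait,S:empty,W:wait | queues: N=0 E=3 S=0 W=1
Step 5 [EW]: N:wait,E:car4-GO,S:wait,W:car2-GO | queues: N=0 E=2 S=0 W=0

N: empty
E: 6 8
S: empty
W: empty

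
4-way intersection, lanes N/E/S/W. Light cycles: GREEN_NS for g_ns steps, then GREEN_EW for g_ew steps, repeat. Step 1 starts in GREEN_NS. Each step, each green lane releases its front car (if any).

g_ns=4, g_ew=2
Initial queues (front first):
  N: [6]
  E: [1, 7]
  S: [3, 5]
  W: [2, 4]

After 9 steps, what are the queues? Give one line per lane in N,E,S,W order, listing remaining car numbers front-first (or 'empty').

Step 1 [NS]: N:car6-GO,E:wait,S:car3-GO,W:wait | queues: N=0 E=2 S=1 W=2
Step 2 [NS]: N:empty,E:wait,S:car5-GO,W:wait | queues: N=0 E=2 S=0 W=2
Step 3 [NS]: N:empty,E:wait,S:empty,W:wait | queues: N=0 E=2 S=0 W=2
Step 4 [NS]: N:empty,E:wait,S:empty,W:wait | queues: N=0 E=2 S=0 W=2
Step 5 [EW]: N:wait,E:car1-GO,S:wait,W:car2-GO | queues: N=0 E=1 S=0 W=1
Step 6 [EW]: N:wait,E:car7-GO,S:wait,W:car4-GO | queues: N=0 E=0 S=0 W=0

N: empty
E: empty
S: empty
W: empty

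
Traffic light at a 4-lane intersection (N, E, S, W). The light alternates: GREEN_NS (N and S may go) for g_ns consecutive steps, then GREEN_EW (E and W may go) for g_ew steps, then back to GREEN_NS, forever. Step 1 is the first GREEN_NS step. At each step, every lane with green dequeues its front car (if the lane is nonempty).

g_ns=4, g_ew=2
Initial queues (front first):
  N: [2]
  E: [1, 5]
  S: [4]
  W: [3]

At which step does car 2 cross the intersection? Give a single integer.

Step 1 [NS]: N:car2-GO,E:wait,S:car4-GO,W:wait | queues: N=0 E=2 S=0 W=1
Step 2 [NS]: N:empty,E:wait,S:empty,W:wait | queues: N=0 E=2 S=0 W=1
Step 3 [NS]: N:empty,E:wait,S:empty,W:wait | queues: N=0 E=2 S=0 W=1
Step 4 [NS]: N:empty,E:wait,S:empty,W:wait | queues: N=0 E=2 S=0 W=1
Step 5 [EW]: N:wait,E:car1-GO,S:wait,W:car3-GO | queues: N=0 E=1 S=0 W=0
Step 6 [EW]: N:wait,E:car5-GO,S:wait,W:empty | queues: N=0 E=0 S=0 W=0
Car 2 crosses at step 1

1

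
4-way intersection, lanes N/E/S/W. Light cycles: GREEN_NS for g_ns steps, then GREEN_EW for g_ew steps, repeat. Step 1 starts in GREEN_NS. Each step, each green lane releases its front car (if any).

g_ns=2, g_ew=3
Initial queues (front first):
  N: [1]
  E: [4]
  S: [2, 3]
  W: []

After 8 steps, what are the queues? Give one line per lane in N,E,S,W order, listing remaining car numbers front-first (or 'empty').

Step 1 [NS]: N:car1-GO,E:wait,S:car2-GO,W:wait | queues: N=0 E=1 S=1 W=0
Step 2 [NS]: N:empty,E:wait,S:car3-GO,W:wait | queues: N=0 E=1 S=0 W=0
Step 3 [EW]: N:wait,E:car4-GO,S:wait,W:empty | queues: N=0 E=0 S=0 W=0

N: empty
E: empty
S: empty
W: empty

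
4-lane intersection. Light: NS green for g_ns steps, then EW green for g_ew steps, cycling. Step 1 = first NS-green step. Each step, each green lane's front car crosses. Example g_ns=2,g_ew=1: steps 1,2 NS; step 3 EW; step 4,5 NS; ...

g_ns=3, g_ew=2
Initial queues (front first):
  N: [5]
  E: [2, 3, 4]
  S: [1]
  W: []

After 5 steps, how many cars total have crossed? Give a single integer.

Answer: 4

Derivation:
Step 1 [NS]: N:car5-GO,E:wait,S:car1-GO,W:wait | queues: N=0 E=3 S=0 W=0
Step 2 [NS]: N:empty,E:wait,S:empty,W:wait | queues: N=0 E=3 S=0 W=0
Step 3 [NS]: N:empty,E:wait,S:empty,W:wait | queues: N=0 E=3 S=0 W=0
Step 4 [EW]: N:wait,E:car2-GO,S:wait,W:empty | queues: N=0 E=2 S=0 W=0
Step 5 [EW]: N:wait,E:car3-GO,S:wait,W:empty | queues: N=0 E=1 S=0 W=0
Cars crossed by step 5: 4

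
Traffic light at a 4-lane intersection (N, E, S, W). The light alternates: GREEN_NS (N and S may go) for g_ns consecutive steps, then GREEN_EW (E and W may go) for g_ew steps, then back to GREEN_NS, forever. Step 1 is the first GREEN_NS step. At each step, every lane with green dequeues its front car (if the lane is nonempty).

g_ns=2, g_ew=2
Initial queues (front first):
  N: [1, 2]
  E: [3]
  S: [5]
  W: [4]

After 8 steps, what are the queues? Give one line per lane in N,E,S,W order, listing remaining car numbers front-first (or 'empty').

Step 1 [NS]: N:car1-GO,E:wait,S:car5-GO,W:wait | queues: N=1 E=1 S=0 W=1
Step 2 [NS]: N:car2-GO,E:wait,S:empty,W:wait | queues: N=0 E=1 S=0 W=1
Step 3 [EW]: N:wait,E:car3-GO,S:wait,W:car4-GO | queues: N=0 E=0 S=0 W=0

N: empty
E: empty
S: empty
W: empty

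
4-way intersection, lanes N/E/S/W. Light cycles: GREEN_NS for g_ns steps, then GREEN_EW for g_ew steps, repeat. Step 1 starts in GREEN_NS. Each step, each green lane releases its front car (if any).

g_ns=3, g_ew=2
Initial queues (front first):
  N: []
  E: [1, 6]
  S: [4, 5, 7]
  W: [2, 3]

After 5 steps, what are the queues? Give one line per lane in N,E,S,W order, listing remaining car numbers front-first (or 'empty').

Step 1 [NS]: N:empty,E:wait,S:car4-GO,W:wait | queues: N=0 E=2 S=2 W=2
Step 2 [NS]: N:empty,E:wait,S:car5-GO,W:wait | queues: N=0 E=2 S=1 W=2
Step 3 [NS]: N:empty,E:wait,S:car7-GO,W:wait | queues: N=0 E=2 S=0 W=2
Step 4 [EW]: N:wait,E:car1-GO,S:wait,W:car2-GO | queues: N=0 E=1 S=0 W=1
Step 5 [EW]: N:wait,E:car6-GO,S:wait,W:car3-GO | queues: N=0 E=0 S=0 W=0

N: empty
E: empty
S: empty
W: empty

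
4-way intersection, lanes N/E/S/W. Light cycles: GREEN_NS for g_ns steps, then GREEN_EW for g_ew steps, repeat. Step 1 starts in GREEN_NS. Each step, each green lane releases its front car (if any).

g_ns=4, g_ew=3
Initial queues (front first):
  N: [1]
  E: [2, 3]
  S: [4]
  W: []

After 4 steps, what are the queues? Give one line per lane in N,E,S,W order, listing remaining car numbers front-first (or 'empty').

Step 1 [NS]: N:car1-GO,E:wait,S:car4-GO,W:wait | queues: N=0 E=2 S=0 W=0
Step 2 [NS]: N:empty,E:wait,S:empty,W:wait | queues: N=0 E=2 S=0 W=0
Step 3 [NS]: N:empty,E:wait,S:empty,W:wait | queues: N=0 E=2 S=0 W=0
Step 4 [NS]: N:empty,E:wait,S:empty,W:wait | queues: N=0 E=2 S=0 W=0

N: empty
E: 2 3
S: empty
W: empty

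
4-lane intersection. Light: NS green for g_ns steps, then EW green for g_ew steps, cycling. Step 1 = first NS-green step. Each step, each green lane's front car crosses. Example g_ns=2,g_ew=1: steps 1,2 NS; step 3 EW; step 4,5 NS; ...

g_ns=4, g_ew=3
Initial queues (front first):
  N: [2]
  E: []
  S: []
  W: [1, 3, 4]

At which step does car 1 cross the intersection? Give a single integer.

Step 1 [NS]: N:car2-GO,E:wait,S:empty,W:wait | queues: N=0 E=0 S=0 W=3
Step 2 [NS]: N:empty,E:wait,S:empty,W:wait | queues: N=0 E=0 S=0 W=3
Step 3 [NS]: N:empty,E:wait,S:empty,W:wait | queues: N=0 E=0 S=0 W=3
Step 4 [NS]: N:empty,E:wait,S:empty,W:wait | queues: N=0 E=0 S=0 W=3
Step 5 [EW]: N:wait,E:empty,S:wait,W:car1-GO | queues: N=0 E=0 S=0 W=2
Step 6 [EW]: N:wait,E:empty,S:wait,W:car3-GO | queues: N=0 E=0 S=0 W=1
Step 7 [EW]: N:wait,E:empty,S:wait,W:car4-GO | queues: N=0 E=0 S=0 W=0
Car 1 crosses at step 5

5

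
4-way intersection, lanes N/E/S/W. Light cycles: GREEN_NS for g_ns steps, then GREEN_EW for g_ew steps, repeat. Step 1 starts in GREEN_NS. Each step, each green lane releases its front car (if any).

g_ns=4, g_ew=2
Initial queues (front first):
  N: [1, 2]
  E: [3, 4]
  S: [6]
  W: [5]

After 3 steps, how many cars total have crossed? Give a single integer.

Step 1 [NS]: N:car1-GO,E:wait,S:car6-GO,W:wait | queues: N=1 E=2 S=0 W=1
Step 2 [NS]: N:car2-GO,E:wait,S:empty,W:wait | queues: N=0 E=2 S=0 W=1
Step 3 [NS]: N:empty,E:wait,S:empty,W:wait | queues: N=0 E=2 S=0 W=1
Cars crossed by step 3: 3

Answer: 3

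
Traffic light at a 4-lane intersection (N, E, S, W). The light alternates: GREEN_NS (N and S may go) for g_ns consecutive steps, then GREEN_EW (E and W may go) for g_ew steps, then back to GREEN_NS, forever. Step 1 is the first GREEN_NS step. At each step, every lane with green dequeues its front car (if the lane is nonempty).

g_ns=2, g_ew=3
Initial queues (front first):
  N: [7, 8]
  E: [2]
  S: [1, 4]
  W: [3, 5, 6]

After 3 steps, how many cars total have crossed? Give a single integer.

Answer: 6

Derivation:
Step 1 [NS]: N:car7-GO,E:wait,S:car1-GO,W:wait | queues: N=1 E=1 S=1 W=3
Step 2 [NS]: N:car8-GO,E:wait,S:car4-GO,W:wait | queues: N=0 E=1 S=0 W=3
Step 3 [EW]: N:wait,E:car2-GO,S:wait,W:car3-GO | queues: N=0 E=0 S=0 W=2
Cars crossed by step 3: 6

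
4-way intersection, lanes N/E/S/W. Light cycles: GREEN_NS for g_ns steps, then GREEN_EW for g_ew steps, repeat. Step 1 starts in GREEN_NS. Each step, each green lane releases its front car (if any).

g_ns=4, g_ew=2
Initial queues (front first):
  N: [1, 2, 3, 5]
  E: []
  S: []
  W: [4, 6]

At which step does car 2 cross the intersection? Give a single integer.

Step 1 [NS]: N:car1-GO,E:wait,S:empty,W:wait | queues: N=3 E=0 S=0 W=2
Step 2 [NS]: N:car2-GO,E:wait,S:empty,W:wait | queues: N=2 E=0 S=0 W=2
Step 3 [NS]: N:car3-GO,E:wait,S:empty,W:wait | queues: N=1 E=0 S=0 W=2
Step 4 [NS]: N:car5-GO,E:wait,S:empty,W:wait | queues: N=0 E=0 S=0 W=2
Step 5 [EW]: N:wait,E:empty,S:wait,W:car4-GO | queues: N=0 E=0 S=0 W=1
Step 6 [EW]: N:wait,E:empty,S:wait,W:car6-GO | queues: N=0 E=0 S=0 W=0
Car 2 crosses at step 2

2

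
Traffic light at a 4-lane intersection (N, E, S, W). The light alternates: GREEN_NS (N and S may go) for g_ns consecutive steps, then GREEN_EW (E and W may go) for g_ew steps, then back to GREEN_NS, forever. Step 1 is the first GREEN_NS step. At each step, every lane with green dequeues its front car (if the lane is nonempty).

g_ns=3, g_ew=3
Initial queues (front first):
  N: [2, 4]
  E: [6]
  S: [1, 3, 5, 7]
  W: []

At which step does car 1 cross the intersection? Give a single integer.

Step 1 [NS]: N:car2-GO,E:wait,S:car1-GO,W:wait | queues: N=1 E=1 S=3 W=0
Step 2 [NS]: N:car4-GO,E:wait,S:car3-GO,W:wait | queues: N=0 E=1 S=2 W=0
Step 3 [NS]: N:empty,E:wait,S:car5-GO,W:wait | queues: N=0 E=1 S=1 W=0
Step 4 [EW]: N:wait,E:car6-GO,S:wait,W:empty | queues: N=0 E=0 S=1 W=0
Step 5 [EW]: N:wait,E:empty,S:wait,W:empty | queues: N=0 E=0 S=1 W=0
Step 6 [EW]: N:wait,E:empty,S:wait,W:empty | queues: N=0 E=0 S=1 W=0
Step 7 [NS]: N:empty,E:wait,S:car7-GO,W:wait | queues: N=0 E=0 S=0 W=0
Car 1 crosses at step 1

1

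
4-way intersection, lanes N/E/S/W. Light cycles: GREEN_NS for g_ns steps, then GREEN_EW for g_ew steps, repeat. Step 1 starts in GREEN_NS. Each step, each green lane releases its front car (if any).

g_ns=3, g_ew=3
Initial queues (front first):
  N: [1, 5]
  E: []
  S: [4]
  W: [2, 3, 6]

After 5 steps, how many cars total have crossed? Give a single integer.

Step 1 [NS]: N:car1-GO,E:wait,S:car4-GO,W:wait | queues: N=1 E=0 S=0 W=3
Step 2 [NS]: N:car5-GO,E:wait,S:empty,W:wait | queues: N=0 E=0 S=0 W=3
Step 3 [NS]: N:empty,E:wait,S:empty,W:wait | queues: N=0 E=0 S=0 W=3
Step 4 [EW]: N:wait,E:empty,S:wait,W:car2-GO | queues: N=0 E=0 S=0 W=2
Step 5 [EW]: N:wait,E:empty,S:wait,W:car3-GO | queues: N=0 E=0 S=0 W=1
Cars crossed by step 5: 5

Answer: 5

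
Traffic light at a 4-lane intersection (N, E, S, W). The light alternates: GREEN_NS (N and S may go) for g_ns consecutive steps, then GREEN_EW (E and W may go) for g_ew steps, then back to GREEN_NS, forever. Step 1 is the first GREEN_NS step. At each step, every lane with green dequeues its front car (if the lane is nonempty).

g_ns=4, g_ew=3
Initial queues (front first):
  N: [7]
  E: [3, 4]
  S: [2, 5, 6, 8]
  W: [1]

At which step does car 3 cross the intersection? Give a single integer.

Step 1 [NS]: N:car7-GO,E:wait,S:car2-GO,W:wait | queues: N=0 E=2 S=3 W=1
Step 2 [NS]: N:empty,E:wait,S:car5-GO,W:wait | queues: N=0 E=2 S=2 W=1
Step 3 [NS]: N:empty,E:wait,S:car6-GO,W:wait | queues: N=0 E=2 S=1 W=1
Step 4 [NS]: N:empty,E:wait,S:car8-GO,W:wait | queues: N=0 E=2 S=0 W=1
Step 5 [EW]: N:wait,E:car3-GO,S:wait,W:car1-GO | queues: N=0 E=1 S=0 W=0
Step 6 [EW]: N:wait,E:car4-GO,S:wait,W:empty | queues: N=0 E=0 S=0 W=0
Car 3 crosses at step 5

5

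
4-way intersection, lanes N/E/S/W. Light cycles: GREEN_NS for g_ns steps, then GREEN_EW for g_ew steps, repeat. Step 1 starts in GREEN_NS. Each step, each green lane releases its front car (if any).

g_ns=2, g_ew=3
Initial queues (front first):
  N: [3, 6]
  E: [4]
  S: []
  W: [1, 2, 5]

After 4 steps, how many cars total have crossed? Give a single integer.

Answer: 5

Derivation:
Step 1 [NS]: N:car3-GO,E:wait,S:empty,W:wait | queues: N=1 E=1 S=0 W=3
Step 2 [NS]: N:car6-GO,E:wait,S:empty,W:wait | queues: N=0 E=1 S=0 W=3
Step 3 [EW]: N:wait,E:car4-GO,S:wait,W:car1-GO | queues: N=0 E=0 S=0 W=2
Step 4 [EW]: N:wait,E:empty,S:wait,W:car2-GO | queues: N=0 E=0 S=0 W=1
Cars crossed by step 4: 5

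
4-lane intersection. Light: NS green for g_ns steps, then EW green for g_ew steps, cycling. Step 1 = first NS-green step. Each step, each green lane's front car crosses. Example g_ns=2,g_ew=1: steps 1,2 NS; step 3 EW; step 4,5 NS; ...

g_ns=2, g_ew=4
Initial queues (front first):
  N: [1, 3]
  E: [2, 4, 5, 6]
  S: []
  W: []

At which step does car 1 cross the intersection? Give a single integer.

Step 1 [NS]: N:car1-GO,E:wait,S:empty,W:wait | queues: N=1 E=4 S=0 W=0
Step 2 [NS]: N:car3-GO,E:wait,S:empty,W:wait | queues: N=0 E=4 S=0 W=0
Step 3 [EW]: N:wait,E:car2-GO,S:wait,W:empty | queues: N=0 E=3 S=0 W=0
Step 4 [EW]: N:wait,E:car4-GO,S:wait,W:empty | queues: N=0 E=2 S=0 W=0
Step 5 [EW]: N:wait,E:car5-GO,S:wait,W:empty | queues: N=0 E=1 S=0 W=0
Step 6 [EW]: N:wait,E:car6-GO,S:wait,W:empty | queues: N=0 E=0 S=0 W=0
Car 1 crosses at step 1

1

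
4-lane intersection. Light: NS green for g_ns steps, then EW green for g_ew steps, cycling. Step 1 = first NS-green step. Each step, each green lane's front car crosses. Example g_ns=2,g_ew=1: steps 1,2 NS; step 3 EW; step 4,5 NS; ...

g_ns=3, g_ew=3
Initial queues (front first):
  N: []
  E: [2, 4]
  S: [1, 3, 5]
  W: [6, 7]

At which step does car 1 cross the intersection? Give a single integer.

Step 1 [NS]: N:empty,E:wait,S:car1-GO,W:wait | queues: N=0 E=2 S=2 W=2
Step 2 [NS]: N:empty,E:wait,S:car3-GO,W:wait | queues: N=0 E=2 S=1 W=2
Step 3 [NS]: N:empty,E:wait,S:car5-GO,W:wait | queues: N=0 E=2 S=0 W=2
Step 4 [EW]: N:wait,E:car2-GO,S:wait,W:car6-GO | queues: N=0 E=1 S=0 W=1
Step 5 [EW]: N:wait,E:car4-GO,S:wait,W:car7-GO | queues: N=0 E=0 S=0 W=0
Car 1 crosses at step 1

1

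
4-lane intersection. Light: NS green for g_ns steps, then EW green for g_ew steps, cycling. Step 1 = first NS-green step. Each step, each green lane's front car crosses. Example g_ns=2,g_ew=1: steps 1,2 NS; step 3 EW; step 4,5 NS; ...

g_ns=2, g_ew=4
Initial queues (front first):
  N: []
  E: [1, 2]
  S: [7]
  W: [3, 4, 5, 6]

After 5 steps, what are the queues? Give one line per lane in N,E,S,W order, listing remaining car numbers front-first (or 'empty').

Step 1 [NS]: N:empty,E:wait,S:car7-GO,W:wait | queues: N=0 E=2 S=0 W=4
Step 2 [NS]: N:empty,E:wait,S:empty,W:wait | queues: N=0 E=2 S=0 W=4
Step 3 [EW]: N:wait,E:car1-GO,S:wait,W:car3-GO | queues: N=0 E=1 S=0 W=3
Step 4 [EW]: N:wait,E:car2-GO,S:wait,W:car4-GO | queues: N=0 E=0 S=0 W=2
Step 5 [EW]: N:wait,E:empty,S:wait,W:car5-GO | queues: N=0 E=0 S=0 W=1

N: empty
E: empty
S: empty
W: 6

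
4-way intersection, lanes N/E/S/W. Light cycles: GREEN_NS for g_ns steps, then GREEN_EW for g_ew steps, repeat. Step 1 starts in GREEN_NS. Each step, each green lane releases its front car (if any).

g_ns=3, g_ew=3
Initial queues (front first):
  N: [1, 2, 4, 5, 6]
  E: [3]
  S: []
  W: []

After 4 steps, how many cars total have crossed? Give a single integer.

Step 1 [NS]: N:car1-GO,E:wait,S:empty,W:wait | queues: N=4 E=1 S=0 W=0
Step 2 [NS]: N:car2-GO,E:wait,S:empty,W:wait | queues: N=3 E=1 S=0 W=0
Step 3 [NS]: N:car4-GO,E:wait,S:empty,W:wait | queues: N=2 E=1 S=0 W=0
Step 4 [EW]: N:wait,E:car3-GO,S:wait,W:empty | queues: N=2 E=0 S=0 W=0
Cars crossed by step 4: 4

Answer: 4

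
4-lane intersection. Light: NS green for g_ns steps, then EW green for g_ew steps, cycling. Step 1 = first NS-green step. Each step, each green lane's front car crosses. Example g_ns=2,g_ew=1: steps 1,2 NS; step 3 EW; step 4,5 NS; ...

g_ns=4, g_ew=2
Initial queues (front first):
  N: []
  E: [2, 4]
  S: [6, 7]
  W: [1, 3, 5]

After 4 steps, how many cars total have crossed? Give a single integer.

Answer: 2

Derivation:
Step 1 [NS]: N:empty,E:wait,S:car6-GO,W:wait | queues: N=0 E=2 S=1 W=3
Step 2 [NS]: N:empty,E:wait,S:car7-GO,W:wait | queues: N=0 E=2 S=0 W=3
Step 3 [NS]: N:empty,E:wait,S:empty,W:wait | queues: N=0 E=2 S=0 W=3
Step 4 [NS]: N:empty,E:wait,S:empty,W:wait | queues: N=0 E=2 S=0 W=3
Cars crossed by step 4: 2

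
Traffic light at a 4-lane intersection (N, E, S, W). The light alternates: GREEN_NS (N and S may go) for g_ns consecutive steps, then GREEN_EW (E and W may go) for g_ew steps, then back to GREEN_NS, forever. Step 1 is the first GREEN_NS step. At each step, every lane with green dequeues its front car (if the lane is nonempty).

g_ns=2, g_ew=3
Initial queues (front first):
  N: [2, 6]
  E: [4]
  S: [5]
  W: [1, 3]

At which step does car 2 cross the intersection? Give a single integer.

Step 1 [NS]: N:car2-GO,E:wait,S:car5-GO,W:wait | queues: N=1 E=1 S=0 W=2
Step 2 [NS]: N:car6-GO,E:wait,S:empty,W:wait | queues: N=0 E=1 S=0 W=2
Step 3 [EW]: N:wait,E:car4-GO,S:wait,W:car1-GO | queues: N=0 E=0 S=0 W=1
Step 4 [EW]: N:wait,E:empty,S:wait,W:car3-GO | queues: N=0 E=0 S=0 W=0
Car 2 crosses at step 1

1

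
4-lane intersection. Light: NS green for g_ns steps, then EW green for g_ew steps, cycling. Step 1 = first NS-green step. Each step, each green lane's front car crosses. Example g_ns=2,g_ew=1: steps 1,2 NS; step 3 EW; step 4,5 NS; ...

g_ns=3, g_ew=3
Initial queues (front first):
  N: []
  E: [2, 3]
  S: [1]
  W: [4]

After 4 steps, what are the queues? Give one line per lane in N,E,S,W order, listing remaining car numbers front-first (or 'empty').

Step 1 [NS]: N:empty,E:wait,S:car1-GO,W:wait | queues: N=0 E=2 S=0 W=1
Step 2 [NS]: N:empty,E:wait,S:empty,W:wait | queues: N=0 E=2 S=0 W=1
Step 3 [NS]: N:empty,E:wait,S:empty,W:wait | queues: N=0 E=2 S=0 W=1
Step 4 [EW]: N:wait,E:car2-GO,S:wait,W:car4-GO | queues: N=0 E=1 S=0 W=0

N: empty
E: 3
S: empty
W: empty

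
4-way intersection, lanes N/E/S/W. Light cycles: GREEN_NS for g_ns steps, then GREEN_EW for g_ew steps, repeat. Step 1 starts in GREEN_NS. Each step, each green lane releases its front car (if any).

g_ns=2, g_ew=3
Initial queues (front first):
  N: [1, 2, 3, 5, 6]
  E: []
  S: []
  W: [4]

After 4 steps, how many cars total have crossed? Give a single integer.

Answer: 3

Derivation:
Step 1 [NS]: N:car1-GO,E:wait,S:empty,W:wait | queues: N=4 E=0 S=0 W=1
Step 2 [NS]: N:car2-GO,E:wait,S:empty,W:wait | queues: N=3 E=0 S=0 W=1
Step 3 [EW]: N:wait,E:empty,S:wait,W:car4-GO | queues: N=3 E=0 S=0 W=0
Step 4 [EW]: N:wait,E:empty,S:wait,W:empty | queues: N=3 E=0 S=0 W=0
Cars crossed by step 4: 3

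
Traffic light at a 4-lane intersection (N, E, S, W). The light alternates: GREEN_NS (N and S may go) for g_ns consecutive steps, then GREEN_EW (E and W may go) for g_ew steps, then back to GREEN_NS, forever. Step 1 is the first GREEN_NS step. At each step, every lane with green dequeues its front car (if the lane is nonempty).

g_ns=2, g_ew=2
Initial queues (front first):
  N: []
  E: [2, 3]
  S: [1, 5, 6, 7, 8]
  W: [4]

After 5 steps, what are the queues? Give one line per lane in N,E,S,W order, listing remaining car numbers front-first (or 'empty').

Step 1 [NS]: N:empty,E:wait,S:car1-GO,W:wait | queues: N=0 E=2 S=4 W=1
Step 2 [NS]: N:empty,E:wait,S:car5-GO,W:wait | queues: N=0 E=2 S=3 W=1
Step 3 [EW]: N:wait,E:car2-GO,S:wait,W:car4-GO | queues: N=0 E=1 S=3 W=0
Step 4 [EW]: N:wait,E:car3-GO,S:wait,W:empty | queues: N=0 E=0 S=3 W=0
Step 5 [NS]: N:empty,E:wait,S:car6-GO,W:wait | queues: N=0 E=0 S=2 W=0

N: empty
E: empty
S: 7 8
W: empty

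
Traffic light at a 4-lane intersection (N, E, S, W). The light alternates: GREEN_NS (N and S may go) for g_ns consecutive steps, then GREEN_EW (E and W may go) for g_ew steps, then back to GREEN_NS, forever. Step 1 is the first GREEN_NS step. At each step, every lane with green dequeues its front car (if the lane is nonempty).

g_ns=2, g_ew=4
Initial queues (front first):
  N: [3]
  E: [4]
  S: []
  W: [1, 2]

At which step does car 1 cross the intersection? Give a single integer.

Step 1 [NS]: N:car3-GO,E:wait,S:empty,W:wait | queues: N=0 E=1 S=0 W=2
Step 2 [NS]: N:empty,E:wait,S:empty,W:wait | queues: N=0 E=1 S=0 W=2
Step 3 [EW]: N:wait,E:car4-GO,S:wait,W:car1-GO | queues: N=0 E=0 S=0 W=1
Step 4 [EW]: N:wait,E:empty,S:wait,W:car2-GO | queues: N=0 E=0 S=0 W=0
Car 1 crosses at step 3

3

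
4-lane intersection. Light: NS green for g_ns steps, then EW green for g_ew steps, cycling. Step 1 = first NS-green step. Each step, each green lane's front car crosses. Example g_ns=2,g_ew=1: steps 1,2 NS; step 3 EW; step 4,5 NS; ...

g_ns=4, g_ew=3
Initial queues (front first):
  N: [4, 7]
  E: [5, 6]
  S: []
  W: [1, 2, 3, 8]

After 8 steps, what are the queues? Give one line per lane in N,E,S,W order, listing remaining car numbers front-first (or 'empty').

Step 1 [NS]: N:car4-GO,E:wait,S:empty,W:wait | queues: N=1 E=2 S=0 W=4
Step 2 [NS]: N:car7-GO,E:wait,S:empty,W:wait | queues: N=0 E=2 S=0 W=4
Step 3 [NS]: N:empty,E:wait,S:empty,W:wait | queues: N=0 E=2 S=0 W=4
Step 4 [NS]: N:empty,E:wait,S:empty,W:wait | queues: N=0 E=2 S=0 W=4
Step 5 [EW]: N:wait,E:car5-GO,S:wait,W:car1-GO | queues: N=0 E=1 S=0 W=3
Step 6 [EW]: N:wait,E:car6-GO,S:wait,W:car2-GO | queues: N=0 E=0 S=0 W=2
Step 7 [EW]: N:wait,E:empty,S:wait,W:car3-GO | queues: N=0 E=0 S=0 W=1
Step 8 [NS]: N:empty,E:wait,S:empty,W:wait | queues: N=0 E=0 S=0 W=1

N: empty
E: empty
S: empty
W: 8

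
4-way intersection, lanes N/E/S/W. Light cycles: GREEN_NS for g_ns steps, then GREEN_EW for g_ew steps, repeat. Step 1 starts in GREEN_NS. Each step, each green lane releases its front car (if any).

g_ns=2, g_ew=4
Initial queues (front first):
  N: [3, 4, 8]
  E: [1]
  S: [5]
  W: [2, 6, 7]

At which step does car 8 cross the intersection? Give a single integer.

Step 1 [NS]: N:car3-GO,E:wait,S:car5-GO,W:wait | queues: N=2 E=1 S=0 W=3
Step 2 [NS]: N:car4-GO,E:wait,S:empty,W:wait | queues: N=1 E=1 S=0 W=3
Step 3 [EW]: N:wait,E:car1-GO,S:wait,W:car2-GO | queues: N=1 E=0 S=0 W=2
Step 4 [EW]: N:wait,E:empty,S:wait,W:car6-GO | queues: N=1 E=0 S=0 W=1
Step 5 [EW]: N:wait,E:empty,S:wait,W:car7-GO | queues: N=1 E=0 S=0 W=0
Step 6 [EW]: N:wait,E:empty,S:wait,W:empty | queues: N=1 E=0 S=0 W=0
Step 7 [NS]: N:car8-GO,E:wait,S:empty,W:wait | queues: N=0 E=0 S=0 W=0
Car 8 crosses at step 7

7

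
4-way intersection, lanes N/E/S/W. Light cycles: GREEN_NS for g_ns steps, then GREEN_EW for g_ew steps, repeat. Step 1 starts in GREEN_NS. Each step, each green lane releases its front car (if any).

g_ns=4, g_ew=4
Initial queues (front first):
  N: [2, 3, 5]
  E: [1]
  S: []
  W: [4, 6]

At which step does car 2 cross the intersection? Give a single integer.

Step 1 [NS]: N:car2-GO,E:wait,S:empty,W:wait | queues: N=2 E=1 S=0 W=2
Step 2 [NS]: N:car3-GO,E:wait,S:empty,W:wait | queues: N=1 E=1 S=0 W=2
Step 3 [NS]: N:car5-GO,E:wait,S:empty,W:wait | queues: N=0 E=1 S=0 W=2
Step 4 [NS]: N:empty,E:wait,S:empty,W:wait | queues: N=0 E=1 S=0 W=2
Step 5 [EW]: N:wait,E:car1-GO,S:wait,W:car4-GO | queues: N=0 E=0 S=0 W=1
Step 6 [EW]: N:wait,E:empty,S:wait,W:car6-GO | queues: N=0 E=0 S=0 W=0
Car 2 crosses at step 1

1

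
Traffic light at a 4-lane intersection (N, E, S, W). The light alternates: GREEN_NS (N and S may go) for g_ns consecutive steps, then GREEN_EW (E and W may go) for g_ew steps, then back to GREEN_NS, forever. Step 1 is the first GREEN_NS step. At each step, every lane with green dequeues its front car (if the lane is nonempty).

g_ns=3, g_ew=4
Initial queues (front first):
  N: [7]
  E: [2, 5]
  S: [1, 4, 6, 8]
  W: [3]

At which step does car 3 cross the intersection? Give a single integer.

Step 1 [NS]: N:car7-GO,E:wait,S:car1-GO,W:wait | queues: N=0 E=2 S=3 W=1
Step 2 [NS]: N:empty,E:wait,S:car4-GO,W:wait | queues: N=0 E=2 S=2 W=1
Step 3 [NS]: N:empty,E:wait,S:car6-GO,W:wait | queues: N=0 E=2 S=1 W=1
Step 4 [EW]: N:wait,E:car2-GO,S:wait,W:car3-GO | queues: N=0 E=1 S=1 W=0
Step 5 [EW]: N:wait,E:car5-GO,S:wait,W:empty | queues: N=0 E=0 S=1 W=0
Step 6 [EW]: N:wait,E:empty,S:wait,W:empty | queues: N=0 E=0 S=1 W=0
Step 7 [EW]: N:wait,E:empty,S:wait,W:empty | queues: N=0 E=0 S=1 W=0
Step 8 [NS]: N:empty,E:wait,S:car8-GO,W:wait | queues: N=0 E=0 S=0 W=0
Car 3 crosses at step 4

4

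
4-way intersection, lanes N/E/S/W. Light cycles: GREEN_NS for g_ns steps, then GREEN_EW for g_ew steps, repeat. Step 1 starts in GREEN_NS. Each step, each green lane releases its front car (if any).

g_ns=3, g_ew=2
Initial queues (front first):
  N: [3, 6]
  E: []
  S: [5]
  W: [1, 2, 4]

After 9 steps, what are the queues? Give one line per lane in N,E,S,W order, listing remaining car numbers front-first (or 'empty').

Step 1 [NS]: N:car3-GO,E:wait,S:car5-GO,W:wait | queues: N=1 E=0 S=0 W=3
Step 2 [NS]: N:car6-GO,E:wait,S:empty,W:wait | queues: N=0 E=0 S=0 W=3
Step 3 [NS]: N:empty,E:wait,S:empty,W:wait | queues: N=0 E=0 S=0 W=3
Step 4 [EW]: N:wait,E:empty,S:wait,W:car1-GO | queues: N=0 E=0 S=0 W=2
Step 5 [EW]: N:wait,E:empty,S:wait,W:car2-GO | queues: N=0 E=0 S=0 W=1
Step 6 [NS]: N:empty,E:wait,S:empty,W:wait | queues: N=0 E=0 S=0 W=1
Step 7 [NS]: N:empty,E:wait,S:empty,W:wait | queues: N=0 E=0 S=0 W=1
Step 8 [NS]: N:empty,E:wait,S:empty,W:wait | queues: N=0 E=0 S=0 W=1
Step 9 [EW]: N:wait,E:empty,S:wait,W:car4-GO | queues: N=0 E=0 S=0 W=0

N: empty
E: empty
S: empty
W: empty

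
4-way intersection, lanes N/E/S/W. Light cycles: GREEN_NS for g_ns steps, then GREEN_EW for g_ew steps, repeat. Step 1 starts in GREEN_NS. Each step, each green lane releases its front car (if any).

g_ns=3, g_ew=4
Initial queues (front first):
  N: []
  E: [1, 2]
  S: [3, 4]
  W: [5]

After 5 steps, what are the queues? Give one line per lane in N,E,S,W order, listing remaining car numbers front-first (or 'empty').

Step 1 [NS]: N:empty,E:wait,S:car3-GO,W:wait | queues: N=0 E=2 S=1 W=1
Step 2 [NS]: N:empty,E:wait,S:car4-GO,W:wait | queues: N=0 E=2 S=0 W=1
Step 3 [NS]: N:empty,E:wait,S:empty,W:wait | queues: N=0 E=2 S=0 W=1
Step 4 [EW]: N:wait,E:car1-GO,S:wait,W:car5-GO | queues: N=0 E=1 S=0 W=0
Step 5 [EW]: N:wait,E:car2-GO,S:wait,W:empty | queues: N=0 E=0 S=0 W=0

N: empty
E: empty
S: empty
W: empty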